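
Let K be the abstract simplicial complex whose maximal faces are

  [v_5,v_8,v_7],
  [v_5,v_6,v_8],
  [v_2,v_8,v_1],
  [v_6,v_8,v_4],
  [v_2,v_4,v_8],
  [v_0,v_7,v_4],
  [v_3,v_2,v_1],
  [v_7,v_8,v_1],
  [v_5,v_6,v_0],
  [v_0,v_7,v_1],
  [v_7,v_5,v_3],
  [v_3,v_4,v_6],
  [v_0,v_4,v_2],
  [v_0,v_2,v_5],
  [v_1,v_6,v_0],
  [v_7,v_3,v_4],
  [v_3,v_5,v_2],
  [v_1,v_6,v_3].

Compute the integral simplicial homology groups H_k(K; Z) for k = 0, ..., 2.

Order the vertices as v_0 < v_1 < v_2 < v_3 < v_4 < v_5 < v_6 < v_7 < v_8. Listing each simplex with vertices in this order, K has dimension 2 with simplices:

  0-simplices (9): [v_0], [v_1], [v_2], [v_3], [v_4], [v_5], [v_6], [v_7], [v_8]
  1-simplices (27): (27 of them)
  2-simplices (18): (18 of them)

so the chain groups are C_0 ≅ Z^9, C_1 ≅ Z^27, C_2 ≅ Z^18.

∂_1: C_1 → C_0 sends each edge [p,q] (with p < q) to q − p.
The resulting 9×27 matrix has rank 8, and its Smith normal form has invariant factors (1,1,1,1,1,1,1,1).

The boundary map ∂_2: C_2 → C_1 acts by ∂[p,q,r] = [q,r] − [p,r] + [p,q]. For instance
  ∂[v_3,v_4,v_7] = [v_4,v_7] − [v_3,v_7] + [v_3,v_4],
  ∂[v_1,v_2,v_8] = [v_2,v_8] − [v_1,v_8] + [v_1,v_2].
This gives a 27×18 integer matrix of rank 17; reducing to Smith normal form yields diagonal entries (1,1,1,1,1,1,1,1,1,1,1,1,1,1,1,1,1).

Reading off H_k = ker ∂_k / im ∂_{k+1}:

  H_0: rank C_0 − rank ∂_1 = 9 − 8 = 1, and the invariant factors of ∂_1 are all 1, so H_0 = Z.
  H_1: rank ker ∂_1 − rank ∂_2 = (27 − 8) − 17 = 2, and the invariant factors of ∂_2 are all 1, so H_1 = Z^2.
  H_2: rank ker ∂_2 − rank ∂_3 = (18 − 17) − 0 = 1, and there is no ∂_3, so H_2 = Z.

As a check, the Euler characteristic is 9 − 27 + 18 = 0, which agrees with 1 − 2 + 1 = 0.
(K is a triangulation of the torus T^2.)

H_0 ≅ Z,  H_1 ≅ Z^2,  H_2 ≅ Z.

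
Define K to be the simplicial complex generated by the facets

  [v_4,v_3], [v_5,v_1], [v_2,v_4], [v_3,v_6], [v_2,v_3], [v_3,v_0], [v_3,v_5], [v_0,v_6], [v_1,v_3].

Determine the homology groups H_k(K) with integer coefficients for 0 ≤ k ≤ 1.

We work with the vertex ordering v_0 < v_1 < v_2 < v_3 < v_4 < v_5 < v_6. The simplices of K, each written with vertices in increasing order, are:

  0-simplices (7): [v_0], [v_1], [v_2], [v_3], [v_4], [v_5], [v_6]
  1-simplices (9): [v_0,v_3], [v_0,v_6], [v_1,v_3], [v_1,v_5], [v_2,v_3], [v_2,v_4], [v_3,v_4], [v_3,v_5], [v_3,v_6]

so the chain groups are C_0 ≅ Z^7, C_1 ≅ Z^9.

The boundary map ∂_1: C_1 → C_0 is given by ∂[p,q] = [q] − [p].
As a 7×9 matrix over Z this has rank 6, with invariant factors (1,1,1,1,1,1).

Computing H_k = (kernel of ∂_k) / (image of ∂_{k+1}):

  H_0: rank C_0 − rank ∂_1 = 7 − 6 = 1, and the invariant factors of ∂_1 are all 1, so H_0 = Z.
  H_1: rank ker ∂_1 − rank ∂_2 = (9 − 6) − 0 = 3, and there is no ∂_2, so H_1 = Z^3.

As a check, the Euler characteristic is 7 − 9 = -2, which agrees with 1 − 3 = -2.

H_0 ≅ Z,  H_1 ≅ Z^3.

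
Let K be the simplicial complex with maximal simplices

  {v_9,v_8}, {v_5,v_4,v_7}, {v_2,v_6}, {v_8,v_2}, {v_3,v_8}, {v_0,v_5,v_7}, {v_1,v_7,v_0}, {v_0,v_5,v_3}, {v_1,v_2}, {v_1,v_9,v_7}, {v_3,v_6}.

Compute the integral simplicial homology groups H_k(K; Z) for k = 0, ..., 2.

Take the total order v_0 < v_1 < v_2 < v_3 < v_4 < v_5 < v_6 < v_7 < v_8 < v_9 on the vertex set. Then K (dimension 2) consists of the simplices:

  0-simplices (10): [v_0], [v_1], [v_2], [v_3], [v_4], [v_5], [v_6], [v_7], [v_8], [v_9]
  1-simplices (17): (17 of them)
  2-simplices (5): [v_0,v_1,v_7], [v_0,v_3,v_5], [v_0,v_5,v_7], [v_1,v_7,v_9], [v_4,v_5,v_7]

Hence C_0 ≅ Z^10, C_1 ≅ Z^17, C_2 ≅ Z^5.

Boundary ∂_1: C_1 → C_0 sends each edge [p,q] (with p < q) to q − p. For instance
  ∂[v_1,v_7] = [v_7] − [v_1].
This gives a 10×17 integer matrix of rank 9; reducing to Smith normal form yields diagonal entries (1,1,1,1,1,1,1,1,1).

∂_2: C_2 → C_1 maps a triangle to the signed sum of its edges. For instance
  ∂[v_0,v_5,v_7] = [v_5,v_7] − [v_0,v_7] + [v_0,v_5],
  ∂[v_4,v_5,v_7] = [v_5,v_7] − [v_4,v_7] + [v_4,v_5].
This gives a 17×5 integer matrix of rank 5; reducing to Smith normal form yields diagonal entries (1,1,1,1,1).

Reading off H_k = ker ∂_k / im ∂_{k+1}:

  H_0: rank C_0 − rank ∂_1 = 10 − 9 = 1, and the invariant factors of ∂_1 are all 1, so H_0 = Z.
  H_1: rank ker ∂_1 − rank ∂_2 = (17 − 9) − 5 = 3, and the invariant factors of ∂_2 are all 1, so H_1 = Z^3.
  H_2: rank ker ∂_2 − rank ∂_3 = (5 − 5) − 0 = 0, and there is no ∂_3, so H_2 = 0.

As a check, the Euler characteristic is 10 − 17 + 5 = -2, which agrees with 1 − 3 + 0 = -2.

H_0 = Z,  H_1 = Z^3,  H_2 = 0.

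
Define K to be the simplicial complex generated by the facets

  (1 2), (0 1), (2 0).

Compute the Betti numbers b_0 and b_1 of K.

b_0 = 1, b_1 = 1.

Fix the vertex order 0 < 1 < 2 and write every simplex with vertices in increasing order. Then dim K = 1 and the simplices of K are:

  0-simplices (3): [0], [1], [2]
  1-simplices (3): [0,1], [0,2], [1,2]

Hence C_0 ≅ Z^3, C_1 ≅ Z^3.

∂_1: C_1 → C_0 maps an edge to its endpoints' difference, ∂[p,q] = q − p. For instance
  ∂[0,2] = [2] − [0].
This gives a 3×3 integer matrix of rank 2; reducing to Smith normal form yields diagonal entries (1,1).

Now H_k = ker ∂_k / im ∂_{k+1}, so:

  H_0: rank C_0 − rank ∂_1 = 3 − 2 = 1, and the invariant factors of ∂_1 are all 1, so H_0 = Z.
  H_1: rank ker ∂_1 − rank ∂_2 = (3 − 2) − 0 = 1, and there is no ∂_2, so H_1 = Z.

Hence the Betti numbers are b_0 = 1, b_1 = 1.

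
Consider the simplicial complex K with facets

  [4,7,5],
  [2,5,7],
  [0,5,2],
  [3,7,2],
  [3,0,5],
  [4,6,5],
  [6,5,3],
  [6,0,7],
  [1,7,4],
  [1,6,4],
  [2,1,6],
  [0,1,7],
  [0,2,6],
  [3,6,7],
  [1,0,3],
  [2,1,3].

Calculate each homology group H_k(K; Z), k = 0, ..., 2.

H_0 ≅ Z,  H_1 ≅ Z^2,  H_2 ≅ Z.

Order the vertices as 0 < 1 < 2 < 3 < 4 < 5 < 6 < 7. Listing each simplex with vertices in this order, K has dimension 2 with simplices:

  0-simplices (8): [0], [1], [2], [3], [4], [5], [6], [7]
  1-simplices (24): (24 of them)
  2-simplices (16): [0,1,3], [0,1,7], [0,2,5], [0,2,6], [0,3,5], [0,6,7], [1,2,3], [1,2,6], [1,4,6], [1,4,7], [2,3,7], [2,5,7], [3,5,6], [3,6,7], [4,5,6], [4,5,7]

Hence C_0 ≅ Z^8, C_1 ≅ Z^24, C_2 ≅ Z^16.

Boundary ∂_1: C_1 → C_0 maps an edge to its endpoints' difference, ∂[p,q] = q − p. For instance
  ∂[0,1] = [1] − [0].
As a 8×24 matrix over Z this has rank 7, with invariant factors (1,1,1,1,1,1,1).

The boundary map ∂_2: C_2 → C_1 sends each 2-simplex [p,q,r] to [q,r] − [p,r] + [p,q]. For instance
  ∂[0,2,6] = [2,6] − [0,6] + [0,2],
  ∂[2,5,7] = [5,7] − [2,7] + [2,5].
This gives a 24×16 integer matrix of rank 15; reducing to Smith normal form yields diagonal entries (1,1,1,1,1,1,1,1,1,1,1,1,1,1,1).

From H_k ≅ ker(∂_k) / im(∂_{k+1}) we obtain:

  H_0: rank C_0 − rank ∂_1 = 8 − 7 = 1, and the invariant factors of ∂_1 are all 1, so H_0 ≅ Z.
  H_1: rank ker ∂_1 − rank ∂_2 = (24 − 7) − 15 = 2, and the invariant factors of ∂_2 are all 1, so H_1 ≅ Z^2.
  H_2: rank ker ∂_2 − rank ∂_3 = (16 − 15) − 0 = 1, and there is no ∂_3, so H_2 ≅ Z.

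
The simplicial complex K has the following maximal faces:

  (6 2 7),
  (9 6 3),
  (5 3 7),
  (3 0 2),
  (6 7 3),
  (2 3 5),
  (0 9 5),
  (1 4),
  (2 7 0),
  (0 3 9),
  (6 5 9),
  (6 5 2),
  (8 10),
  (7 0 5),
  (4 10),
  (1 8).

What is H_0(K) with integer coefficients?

We work with the vertex ordering 0 < 1 < 2 < 3 < 4 < 5 < 6 < 7 < 8 < 9 < 10. The simplices of K, each written with vertices in increasing order, are:

  0-simplices (11): [0], [1], [2], [3], [4], [5], [6], [7], [8], [9], [10]
  1-simplices (22): [0,2], [0,3], [0,5], [0,7], [0,9], [1,4], [1,8], [2,3], [2,5], [2,6], [2,7], [3,5], [3,6], [3,7], [3,9], [4,10], [5,6], [5,7], [5,9], [6,7], [6,9], [8,10]
  2-simplices (12): [0,2,3], [0,2,7], [0,3,9], [0,5,7], [0,5,9], [2,3,5], [2,5,6], [2,6,7], [3,5,7], [3,6,7], [3,6,9], [5,6,9]

Hence C_0 ≅ Z^11, C_1 ≅ Z^22, C_2 ≅ Z^12.

∂_1: C_1 → C_0 maps an edge to its endpoints' difference, ∂[p,q] = q − p. For instance
  ∂[5,7] = [7] − [5].
The resulting 11×22 matrix has rank 9, and its Smith normal form has invariant factors (1,1,1,1,1,1,1,1,1).

∂_2: C_2 → C_1 maps a triangle to the signed sum of its edges. For instance
  ∂[0,2,3] = [2,3] − [0,3] + [0,2],
  ∂[3,6,9] = [6,9] − [3,9] + [3,6].
This gives a 22×12 integer matrix of rank 12; reducing to Smith normal form yields diagonal entries (1,1,1,1,1,1,1,1,1,1,1,2).

Computing H_k = (kernel of ∂_k) / (image of ∂_{k+1}):

  H_0: rank C_0 − rank ∂_1 = 11 − 9 = 2, and the invariant factors of ∂_1 are all 1, so H_0 = Z^2.

(K is a triangulation of the disjoint union of the circle S^1 and the real projective plane RP^2.)

H_0 ≅ Z^2.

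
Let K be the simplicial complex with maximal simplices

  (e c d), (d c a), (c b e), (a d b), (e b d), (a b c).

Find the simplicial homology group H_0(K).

H_0 ≅ Z.

Take the total order a < b < c < d < e on the vertex set. Then K (dimension 2) consists of the simplices:

  0-simplices (5): a, b, c, d, e
  1-simplices (9): ab, ac, ad, bc, bd, be, cd, ce, de
  2-simplices (6): abc, abd, acd, bce, bde, cde

giving chain groups C_0 ≅ Z^5, C_1 ≅ Z^9, C_2 ≅ Z^6.

Boundary ∂_1: C_1 → C_0 maps an edge to its endpoints' difference, ∂[p,q] = q − p.
As a 5×9 matrix over Z this has rank 4, with invariant factors (1,1,1,1).

Boundary ∂_2: C_2 → C_1 maps a triangle to the signed sum of its edges. For instance
  ∂abc = bc − ac + ab,
  ∂abd = bd − ad + ab.
As a 9×6 matrix over Z this has rank 5, with invariant factors (1,1,1,1,1).

Now H_k = ker ∂_k / im ∂_{k+1}, so:

  H_0: rank C_0 − rank ∂_1 = 5 − 4 = 1, and the invariant factors of ∂_1 are all 1, so H_0 = Z.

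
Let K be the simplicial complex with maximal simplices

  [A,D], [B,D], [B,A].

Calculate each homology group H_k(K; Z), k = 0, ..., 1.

H_0 = Z,  H_1 = Z.

Take the total order A < B < D on the vertex set. Then K (dimension 1) consists of the simplices:

  0-simplices (3): A, B, D
  1-simplices (3): AB, AD, BD

so the chain groups are C_0 ≅ Z^3, C_1 ≅ Z^3.

The boundary map ∂_1: C_1 → C_0 maps an edge to its endpoints' difference, ∂[p,q] = q − p. For instance
  ∂AD = D − A.
This gives a 3×3 integer matrix of rank 2; reducing to Smith normal form yields diagonal entries (1,1).

Now H_k = ker ∂_k / im ∂_{k+1}, so:

  H_0: rank C_0 − rank ∂_1 = 3 − 2 = 1, and the invariant factors of ∂_1 are all 1, so H_0 ≅ Z.
  H_1: rank ker ∂_1 − rank ∂_2 = (3 − 2) − 0 = 1, and there is no ∂_2, so H_1 ≅ Z.

As a check, the Euler characteristic is 3 − 3 = 0, which agrees with 1 − 1 = 0.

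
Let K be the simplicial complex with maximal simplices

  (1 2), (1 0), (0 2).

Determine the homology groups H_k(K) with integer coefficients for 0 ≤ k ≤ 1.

H_0 ≅ Z,  H_1 ≅ Z.

Fix the vertex order 0 < 1 < 2 and write every simplex with vertices in increasing order. Then dim K = 1 and the simplices of K are:

  0-simplices (3): [0], [1], [2]
  1-simplices (3): [0,1], [0,2], [1,2]

so the chain groups are C_0 ≅ Z^3, C_1 ≅ Z^3.

Boundary ∂_1: C_1 → C_0 is given by ∂[p,q] = [q] − [p]. For instance
  ∂[0,2] = [2] − [0].
As a 3×3 matrix over Z this has rank 2, with invariant factors (1,1).

Computing H_k = (kernel of ∂_k) / (image of ∂_{k+1}):

  H_0: rank C_0 − rank ∂_1 = 3 − 2 = 1, and the invariant factors of ∂_1 are all 1, so H_0 ≅ Z.
  H_1: rank ker ∂_1 − rank ∂_2 = (3 − 2) − 0 = 1, and there is no ∂_2, so H_1 ≅ Z.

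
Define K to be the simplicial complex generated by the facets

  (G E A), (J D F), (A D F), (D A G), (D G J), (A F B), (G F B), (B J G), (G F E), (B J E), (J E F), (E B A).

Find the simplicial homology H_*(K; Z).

H_0 ≅ Z,  H_1 ≅ Z/2,  H_2 = 0.

We work with the vertex ordering A < B < D < E < F < G < J. The simplices of K, each written with vertices in increasing order, are:

  0-simplices (7): A, B, D, E, F, G, J
  1-simplices (18): AB, AD, AE, AF, AG, BE, BF, BG, BJ, DF, DG, DJ, EF, EG, EJ, FG, FJ, GJ
  2-simplices (12): ABE, ABF, ADF, ADG, AEG, BEJ, BFG, BGJ, DFJ, DGJ, EFG, EFJ

Hence C_0 ≅ Z^7, C_1 ≅ Z^18, C_2 ≅ Z^12.

The boundary map ∂_1: C_1 → C_0 maps an edge to its endpoints' difference, ∂[p,q] = q − p. For instance
  ∂AB = B − A.
The 7×18 boundary matrix has rank 6 and Smith normal form diag(1,1,1,1,1,1).

Boundary ∂_2: C_2 → C_1 acts by ∂[p,q,r] = [q,r] − [p,r] + [p,q]. For instance
  ∂ADF = DF − AF + AD,
  ∂BFG = FG − BG + BF.
As a 18×12 matrix over Z this has rank 12, with invariant factors (1,1,1,1,1,1,1,1,1,1,1,2).

Computing H_k = (kernel of ∂_k) / (image of ∂_{k+1}):

  H_0: rank C_0 − rank ∂_1 = 7 − 6 = 1, and the invariant factors of ∂_1 are all 1, so H_0 = Z.
  H_1: rank ker ∂_1 − rank ∂_2 = (18 − 6) − 12 = 0, and ∂_2 has invariant factor 2 > 1, so H_1 = Z/2.
  H_2: rank ker ∂_2 − rank ∂_3 = (12 − 12) − 0 = 0, and there is no ∂_3, so H_2 = 0.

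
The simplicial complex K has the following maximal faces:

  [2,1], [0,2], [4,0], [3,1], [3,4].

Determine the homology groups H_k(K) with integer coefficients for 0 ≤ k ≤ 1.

Order the vertices as 0 < 1 < 2 < 3 < 4. Listing each simplex with vertices in this order, K has dimension 1 with simplices:

  0-simplices (5): [0], [1], [2], [3], [4]
  1-simplices (5): [0,2], [0,4], [1,2], [1,3], [3,4]

Hence C_0 ≅ Z^5, C_1 ≅ Z^5.

∂_1: C_1 → C_0 maps an edge to its endpoints' difference, ∂[p,q] = q − p.
As a 5×5 matrix over Z this has rank 4, with invariant factors (1,1,1,1).

Reading off H_k = ker ∂_k / im ∂_{k+1}:

  H_0: rank C_0 − rank ∂_1 = 5 − 4 = 1, and the invariant factors of ∂_1 are all 1, so H_0 ≅ Z.
  H_1: rank ker ∂_1 − rank ∂_2 = (5 − 4) − 0 = 1, and there is no ∂_2, so H_1 ≅ Z.

As a check, the Euler characteristic is 5 − 5 = 0, which agrees with 1 − 1 = 0.

H_0 ≅ Z,  H_1 ≅ Z.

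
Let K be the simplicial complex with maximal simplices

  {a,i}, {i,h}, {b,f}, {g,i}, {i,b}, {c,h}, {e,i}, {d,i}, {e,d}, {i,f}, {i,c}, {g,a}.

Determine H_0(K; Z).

H_0 ≅ Z.

Take the total order a < b < c < d < e < f < g < h < i on the vertex set. Then K (dimension 1) consists of the simplices:

  0-simplices (9): a, b, c, d, e, f, g, h, i
  1-simplices (12): ag, ai, bf, bi, ch, ci, de, di, ei, fi, gi, hi

so the chain groups are C_0 ≅ Z^9, C_1 ≅ Z^12.

Boundary ∂_1: C_1 → C_0 sends each edge [p,q] (with p < q) to q − p. For instance
  ∂de = e − d.
This gives a 9×12 integer matrix of rank 8; reducing to Smith normal form yields diagonal entries (1,1,1,1,1,1,1,1).

Computing H_k = (kernel of ∂_k) / (image of ∂_{k+1}):

  H_0: rank C_0 − rank ∂_1 = 9 − 8 = 1, and the invariant factors of ∂_1 are all 1, so H_0 ≅ Z.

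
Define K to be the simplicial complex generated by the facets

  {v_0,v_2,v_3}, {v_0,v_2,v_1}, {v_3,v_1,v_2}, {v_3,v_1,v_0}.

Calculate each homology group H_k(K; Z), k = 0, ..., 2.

H_0 = Z,  H_1 = 0,  H_2 = Z.

Order the vertices as v_0 < v_1 < v_2 < v_3. Listing each simplex with vertices in this order, K has dimension 2 with simplices:

  0-simplices (4): [v_0], [v_1], [v_2], [v_3]
  1-simplices (6): [v_0,v_1], [v_0,v_2], [v_0,v_3], [v_1,v_2], [v_1,v_3], [v_2,v_3]
  2-simplices (4): [v_0,v_1,v_2], [v_0,v_1,v_3], [v_0,v_2,v_3], [v_1,v_2,v_3]

Hence C_0 ≅ Z^4, C_1 ≅ Z^6, C_2 ≅ Z^4.

∂_1: C_1 → C_0 is given by ∂[p,q] = [q] − [p]. For instance
  ∂[v_2,v_3] = [v_3] − [v_2].
The resulting 4×6 matrix has rank 3, and its Smith normal form has invariant factors (1,1,1).

∂_2: C_2 → C_1 sends each 2-simplex [p,q,r] to [q,r] − [p,r] + [p,q]. For instance
  ∂[v_0,v_1,v_3] = [v_1,v_3] − [v_0,v_3] + [v_0,v_1],
  ∂[v_0,v_2,v_3] = [v_2,v_3] − [v_0,v_3] + [v_0,v_2].
This gives a 6×4 integer matrix of rank 3; reducing to Smith normal form yields diagonal entries (1,1,1).

Reading off H_k = ker ∂_k / im ∂_{k+1}:

  H_0: rank C_0 − rank ∂_1 = 4 − 3 = 1, and the invariant factors of ∂_1 are all 1, so H_0 = Z.
  H_1: rank ker ∂_1 − rank ∂_2 = (6 − 3) − 3 = 0, and the invariant factors of ∂_2 are all 1, so H_1 = 0.
  H_2: rank ker ∂_2 − rank ∂_3 = (4 − 3) − 0 = 1, and there is no ∂_3, so H_2 = Z.

(K is a triangulation of the 2-sphere S^2.)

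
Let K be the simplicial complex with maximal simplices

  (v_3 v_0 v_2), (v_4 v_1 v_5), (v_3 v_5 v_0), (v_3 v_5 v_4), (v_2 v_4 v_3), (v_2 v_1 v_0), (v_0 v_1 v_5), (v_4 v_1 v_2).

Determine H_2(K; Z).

Take the total order v_0 < v_1 < v_2 < v_3 < v_4 < v_5 on the vertex set. Then K (dimension 2) consists of the simplices:

  0-simplices (6): [v_0], [v_1], [v_2], [v_3], [v_4], [v_5]
  1-simplices (12): [v_0,v_1], [v_0,v_2], [v_0,v_3], [v_0,v_5], [v_1,v_2], [v_1,v_4], [v_1,v_5], [v_2,v_3], [v_2,v_4], [v_3,v_4], [v_3,v_5], [v_4,v_5]
  2-simplices (8): [v_0,v_1,v_2], [v_0,v_1,v_5], [v_0,v_2,v_3], [v_0,v_3,v_5], [v_1,v_2,v_4], [v_1,v_4,v_5], [v_2,v_3,v_4], [v_3,v_4,v_5]

so the chain groups are C_0 ≅ Z^6, C_1 ≅ Z^12, C_2 ≅ Z^8.

Boundary ∂_1: C_1 → C_0 maps an edge to its endpoints' difference, ∂[p,q] = q − p. For instance
  ∂[v_2,v_3] = [v_3] − [v_2].
The 6×12 boundary matrix has rank 5 and Smith normal form diag(1,1,1,1,1).

Boundary ∂_2: C_2 → C_1 maps a triangle to the signed sum of its edges. For instance
  ∂[v_0,v_3,v_5] = [v_3,v_5] − [v_0,v_5] + [v_0,v_3],
  ∂[v_0,v_1,v_5] = [v_1,v_5] − [v_0,v_5] + [v_0,v_1].
The 12×8 boundary matrix has rank 7 and Smith normal form diag(1,1,1,1,1,1,1).

Now H_k = ker ∂_k / im ∂_{k+1}, so:

  H_2: rank ker ∂_2 − rank ∂_3 = (8 − 7) − 0 = 1, and there is no ∂_3, so H_2 ≅ Z.

(K is a triangulation of the 2-sphere S^2.)

H_2 ≅ Z.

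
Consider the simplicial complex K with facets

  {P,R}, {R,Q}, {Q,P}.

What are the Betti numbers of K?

We work with the vertex ordering P < Q < R. The simplices of K, each written with vertices in increasing order, are:

  0-simplices (3): P, Q, R
  1-simplices (3): PQ, PR, QR

giving chain groups C_0 ≅ Z^3, C_1 ≅ Z^3.

The boundary map ∂_1: C_1 → C_0 sends each edge [p,q] (with p < q) to q − p. For instance
  ∂PR = R − P.
As a 3×3 matrix over Z this has rank 2, with invariant factors (1,1).

Reading off H_k = ker ∂_k / im ∂_{k+1}:

  H_0: rank C_0 − rank ∂_1 = 3 − 2 = 1, and the invariant factors of ∂_1 are all 1, so H_0 = Z.
  H_1: rank ker ∂_1 − rank ∂_2 = (3 − 2) − 0 = 1, and there is no ∂_2, so H_1 = Z.

As a check, the Euler characteristic is 3 − 3 = 0, which agrees with 1 − 1 = 0.
(K is a triangulation of the circle S^1.)

Hence the Betti numbers are b_0 = 1, b_1 = 1.

b_0 = 1, b_1 = 1.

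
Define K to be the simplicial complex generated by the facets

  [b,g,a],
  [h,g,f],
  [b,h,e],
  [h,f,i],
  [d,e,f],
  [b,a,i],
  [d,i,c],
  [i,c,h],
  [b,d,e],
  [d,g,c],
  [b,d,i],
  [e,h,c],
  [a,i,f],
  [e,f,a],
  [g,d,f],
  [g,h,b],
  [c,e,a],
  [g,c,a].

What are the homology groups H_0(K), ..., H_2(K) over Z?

Fix the vertex order a < b < c < d < e < f < g < h < i and write every simplex with vertices in increasing order. Then dim K = 2 and the simplices of K are:

  0-simplices (9): a, b, c, d, e, f, g, h, i
  1-simplices (27): ab, ac, ae, af, ag, ai, bd, be, bg, bh, bi, cd, ce, cg, ch, ci, de, df, dg, di, ef, eh, fg, fh, fi, gh, hi
  2-simplices (18): abg, abi, ace, acg, aef, afi, bde, bdi, beh, bgh, cdg, cdi, ceh, chi, def, dfg, fgh, fhi

so the chain groups are C_0 ≅ Z^9, C_1 ≅ Z^27, C_2 ≅ Z^18.

The boundary map ∂_1: C_1 → C_0 maps an edge to its endpoints' difference, ∂[p,q] = q − p.
The 9×27 boundary matrix has rank 8 and Smith normal form diag(1,1,1,1,1,1,1,1).

Boundary ∂_2: C_2 → C_1 maps a triangle to the signed sum of its edges. For instance
  ∂ceh = eh − ch + ce,
  ∂fhi = hi − fi + fh.
The resulting 27×18 matrix has rank 17, and its Smith normal form has invariant factors (1,1,1,1,1,1,1,1,1,1,1,1,1,1,1,1,1).

Computing H_k = (kernel of ∂_k) / (image of ∂_{k+1}):

  H_0: rank C_0 − rank ∂_1 = 9 − 8 = 1, and the invariant factors of ∂_1 are all 1, so H_0 = Z.
  H_1: rank ker ∂_1 − rank ∂_2 = (27 − 8) − 17 = 2, and the invariant factors of ∂_2 are all 1, so H_1 = Z^2.
  H_2: rank ker ∂_2 − rank ∂_3 = (18 − 17) − 0 = 1, and there is no ∂_3, so H_2 = Z.

As a check, the Euler characteristic is 9 − 27 + 18 = 0, which agrees with 1 − 2 + 1 = 0.

H_0 ≅ Z,  H_1 ≅ Z^2,  H_2 ≅ Z.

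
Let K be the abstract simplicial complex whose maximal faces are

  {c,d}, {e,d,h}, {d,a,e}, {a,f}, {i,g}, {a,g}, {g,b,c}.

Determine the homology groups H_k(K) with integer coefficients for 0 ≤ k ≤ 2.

H_0 ≅ Z,  H_1 ≅ Z,  H_2 = 0.

We work with the vertex ordering a < b < c < d < e < f < g < h < i. The simplices of K, each written with vertices in increasing order, are:

  0-simplices (9): a, b, c, d, e, f, g, h, i
  1-simplices (12): ad, ae, af, ag, bc, bg, cd, cg, de, dh, eh, gi
  2-simplices (3): ade, bcg, deh

giving chain groups C_0 ≅ Z^9, C_1 ≅ Z^12, C_2 ≅ Z^3.

∂_1: C_1 → C_0 is given by ∂[p,q] = [q] − [p].
As a 9×12 matrix over Z this has rank 8, with invariant factors (1,1,1,1,1,1,1,1).

∂_2: C_2 → C_1 acts by ∂[p,q,r] = [q,r] − [p,r] + [p,q]. For instance
  ∂bcg = cg − bg + bc,
  ∂deh = eh − dh + de.
The 12×3 boundary matrix has rank 3 and Smith normal form diag(1,1,1).

From H_k ≅ ker(∂_k) / im(∂_{k+1}) we obtain:

  H_0: rank C_0 − rank ∂_1 = 9 − 8 = 1, and the invariant factors of ∂_1 are all 1, so H_0 ≅ Z.
  H_1: rank ker ∂_1 − rank ∂_2 = (12 − 8) − 3 = 1, and the invariant factors of ∂_2 are all 1, so H_1 ≅ Z.
  H_2: rank ker ∂_2 − rank ∂_3 = (3 − 3) − 0 = 0, and there is no ∂_3, so H_2 ≅ 0.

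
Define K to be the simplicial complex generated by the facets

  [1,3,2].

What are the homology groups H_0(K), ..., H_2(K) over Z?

H_0 ≅ Z,  H_1 = 0,  H_2 = 0.

Take the total order 1 < 2 < 3 on the vertex set. Then K (dimension 2) consists of the simplices:

  0-simplices (3): [1], [2], [3]
  1-simplices (3): [1,2], [1,3], [2,3]
  2-simplices (1): [1,2,3]

Hence C_0 ≅ Z^3, C_1 ≅ Z^3, C_2 ≅ Z^1.

The boundary map ∂_1: C_1 → C_0 is given by ∂[p,q] = [q] − [p]. For instance
  ∂[1,3] = [3] − [1].
The 3×3 boundary matrix has rank 2 and Smith normal form diag(1,1).

Boundary ∂_2: C_2 → C_1 acts by ∂[p,q,r] = [q,r] − [p,r] + [p,q]. For instance
  ∂[1,2,3] = [2,3] − [1,3] + [1,2].
This gives a 3×1 integer matrix of rank 1; reducing to Smith normal form yields diagonal entries (1).

Reading off H_k = ker ∂_k / im ∂_{k+1}:

  H_0: rank C_0 − rank ∂_1 = 3 − 2 = 1, and the invariant factors of ∂_1 are all 1, so H_0 ≅ Z.
  H_1: rank ker ∂_1 − rank ∂_2 = (3 − 2) − 1 = 0, and the invariant factors of ∂_2 are all 1, so H_1 ≅ 0.
  H_2: rank ker ∂_2 − rank ∂_3 = (1 − 1) − 0 = 0, and there is no ∂_3, so H_2 ≅ 0.

(K is a triangulation of the 2-simplex.)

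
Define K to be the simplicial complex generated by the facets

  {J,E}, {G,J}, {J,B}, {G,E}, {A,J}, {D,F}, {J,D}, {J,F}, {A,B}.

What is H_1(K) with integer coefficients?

We work with the vertex ordering A < B < D < E < F < G < J. The simplices of K, each written with vertices in increasing order, are:

  0-simplices (7): A, B, D, E, F, G, J
  1-simplices (9): AB, AJ, BJ, DF, DJ, EG, EJ, FJ, GJ

Hence C_0 ≅ Z^7, C_1 ≅ Z^9.

The boundary map ∂_1: C_1 → C_0 sends each edge [p,q] (with p < q) to q − p. For instance
  ∂DJ = J − D.
The resulting 7×9 matrix has rank 6, and its Smith normal form has invariant factors (1,1,1,1,1,1).

Reading off H_k = ker ∂_k / im ∂_{k+1}:

  H_1: rank ker ∂_1 − rank ∂_2 = (9 − 6) − 0 = 3, and there is no ∂_2, so H_1 = Z^3.

H_1 = Z^3.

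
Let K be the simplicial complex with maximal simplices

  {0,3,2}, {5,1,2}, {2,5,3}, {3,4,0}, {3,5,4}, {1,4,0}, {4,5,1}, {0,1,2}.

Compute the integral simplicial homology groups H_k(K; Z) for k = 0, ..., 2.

H_0 ≅ Z,  H_1 = 0,  H_2 ≅ Z.

Take the total order 0 < 1 < 2 < 3 < 4 < 5 on the vertex set. Then K (dimension 2) consists of the simplices:

  0-simplices (6): [0], [1], [2], [3], [4], [5]
  1-simplices (12): [0,1], [0,2], [0,3], [0,4], [1,2], [1,4], [1,5], [2,3], [2,5], [3,4], [3,5], [4,5]
  2-simplices (8): [0,1,2], [0,1,4], [0,2,3], [0,3,4], [1,2,5], [1,4,5], [2,3,5], [3,4,5]

Hence C_0 ≅ Z^6, C_1 ≅ Z^12, C_2 ≅ Z^8.

The boundary map ∂_1: C_1 → C_0 maps an edge to its endpoints' difference, ∂[p,q] = q − p. For instance
  ∂[1,5] = [5] − [1].
This gives a 6×12 integer matrix of rank 5; reducing to Smith normal form yields diagonal entries (1,1,1,1,1).

∂_2: C_2 → C_1 acts by ∂[p,q,r] = [q,r] − [p,r] + [p,q]. For instance
  ∂[0,2,3] = [2,3] − [0,3] + [0,2],
  ∂[1,2,5] = [2,5] − [1,5] + [1,2].
The 12×8 boundary matrix has rank 7 and Smith normal form diag(1,1,1,1,1,1,1).

From H_k ≅ ker(∂_k) / im(∂_{k+1}) we obtain:

  H_0: rank C_0 − rank ∂_1 = 6 − 5 = 1, and the invariant factors of ∂_1 are all 1, so H_0 = Z.
  H_1: rank ker ∂_1 − rank ∂_2 = (12 − 5) − 7 = 0, and the invariant factors of ∂_2 are all 1, so H_1 = 0.
  H_2: rank ker ∂_2 − rank ∂_3 = (8 − 7) − 0 = 1, and there is no ∂_3, so H_2 = Z.

As a check, the Euler characteristic is 6 − 12 + 8 = 2, which agrees with 1 − 0 + 1 = 2.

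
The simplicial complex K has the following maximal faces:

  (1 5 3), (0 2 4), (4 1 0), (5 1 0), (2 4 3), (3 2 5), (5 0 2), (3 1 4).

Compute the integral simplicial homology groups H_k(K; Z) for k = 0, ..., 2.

Fix the vertex order 0 < 1 < 2 < 3 < 4 < 5 and write every simplex with vertices in increasing order. Then dim K = 2 and the simplices of K are:

  0-simplices (6): [0], [1], [2], [3], [4], [5]
  1-simplices (12): [0,1], [0,2], [0,4], [0,5], [1,3], [1,4], [1,5], [2,3], [2,4], [2,5], [3,4], [3,5]
  2-simplices (8): [0,1,4], [0,1,5], [0,2,4], [0,2,5], [1,3,4], [1,3,5], [2,3,4], [2,3,5]

giving chain groups C_0 ≅ Z^6, C_1 ≅ Z^12, C_2 ≅ Z^8.

The boundary map ∂_1: C_1 → C_0 sends each edge [p,q] (with p < q) to q − p. For instance
  ∂[0,5] = [5] − [0].
As a 6×12 matrix over Z this has rank 5, with invariant factors (1,1,1,1,1).

Boundary ∂_2: C_2 → C_1 maps a triangle to the signed sum of its edges. For instance
  ∂[0,1,5] = [1,5] − [0,5] + [0,1],
  ∂[1,3,4] = [3,4] − [1,4] + [1,3].
As a 12×8 matrix over Z this has rank 7, with invariant factors (1,1,1,1,1,1,1).

Computing H_k = (kernel of ∂_k) / (image of ∂_{k+1}):

  H_0: rank C_0 − rank ∂_1 = 6 − 5 = 1, and the invariant factors of ∂_1 are all 1, so H_0 = Z.
  H_1: rank ker ∂_1 − rank ∂_2 = (12 − 5) − 7 = 0, and the invariant factors of ∂_2 are all 1, so H_1 = 0.
  H_2: rank ker ∂_2 − rank ∂_3 = (8 − 7) − 0 = 1, and there is no ∂_3, so H_2 = Z.

As a check, the Euler characteristic is 6 − 12 + 8 = 2, which agrees with 1 − 0 + 1 = 2.

H_0 ≅ Z,  H_1 = 0,  H_2 ≅ Z.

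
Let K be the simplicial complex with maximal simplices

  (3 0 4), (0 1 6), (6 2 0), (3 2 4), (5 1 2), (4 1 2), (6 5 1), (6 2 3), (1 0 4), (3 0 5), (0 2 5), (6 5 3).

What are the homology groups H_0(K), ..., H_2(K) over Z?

K has 7 vertices, 18 edges, 12 triangles.
rank ∂_0 = 0, rank ∂_1 = 6 ⇒ b_0 = 7 − 0 − 6 = 1; all invariant factors of ∂_1 are 1 so no torsion. So H_0 ≅ Z.
rank ∂_1 = 6, rank ∂_2 = 12 ⇒ b_1 = 18 − 6 − 12 = 0; ∂_2 has invariant factor(s) [2] giving torsion. So H_1 ≅ Z/2.
rank ∂_2 = 12, rank ∂_3 = 0 ⇒ b_2 = 12 − 12 − 0 = 0. So H_2 ≅ 0.

H_0 = Z,  H_1 = Z/2,  H_2 = 0.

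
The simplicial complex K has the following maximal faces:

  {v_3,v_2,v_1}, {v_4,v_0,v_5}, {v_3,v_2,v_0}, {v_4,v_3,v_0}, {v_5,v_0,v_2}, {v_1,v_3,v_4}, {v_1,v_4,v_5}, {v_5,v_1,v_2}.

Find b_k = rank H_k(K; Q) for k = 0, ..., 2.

Take the total order v_0 < v_1 < v_2 < v_3 < v_4 < v_5 on the vertex set. Then K (dimension 2) consists of the simplices:

  0-simplices (6): [v_0], [v_1], [v_2], [v_3], [v_4], [v_5]
  1-simplices (12): [v_0,v_2], [v_0,v_3], [v_0,v_4], [v_0,v_5], [v_1,v_2], [v_1,v_3], [v_1,v_4], [v_1,v_5], [v_2,v_3], [v_2,v_5], [v_3,v_4], [v_4,v_5]
  2-simplices (8): [v_0,v_2,v_3], [v_0,v_2,v_5], [v_0,v_3,v_4], [v_0,v_4,v_5], [v_1,v_2,v_3], [v_1,v_2,v_5], [v_1,v_3,v_4], [v_1,v_4,v_5]

Hence C_0 ≅ Z^6, C_1 ≅ Z^12, C_2 ≅ Z^8.

The boundary map ∂_1: C_1 → C_0 is given by ∂[p,q] = [q] − [p].
The resulting 6×12 matrix has rank 5, and its Smith normal form has invariant factors (1,1,1,1,1).

∂_2: C_2 → C_1 sends each 2-simplex [p,q,r] to [q,r] − [p,r] + [p,q]. For instance
  ∂[v_0,v_2,v_5] = [v_2,v_5] − [v_0,v_5] + [v_0,v_2],
  ∂[v_0,v_4,v_5] = [v_4,v_5] − [v_0,v_5] + [v_0,v_4].
The 12×8 boundary matrix has rank 7 and Smith normal form diag(1,1,1,1,1,1,1).

Computing H_k = (kernel of ∂_k) / (image of ∂_{k+1}):

  H_0: rank C_0 − rank ∂_1 = 6 − 5 = 1, and the invariant factors of ∂_1 are all 1, so H_0 ≅ Z.
  H_1: rank ker ∂_1 − rank ∂_2 = (12 − 5) − 7 = 0, and the invariant factors of ∂_2 are all 1, so H_1 ≅ 0.
  H_2: rank ker ∂_2 − rank ∂_3 = (8 − 7) − 0 = 1, and there is no ∂_3, so H_2 ≅ Z.

Hence the Betti numbers are b_0 = 1, b_1 = 0, b_2 = 1.

b_0 = 1, b_1 = 0, b_2 = 1.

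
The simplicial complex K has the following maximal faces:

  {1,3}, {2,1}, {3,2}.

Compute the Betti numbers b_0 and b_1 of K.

Take the total order 1 < 2 < 3 on the vertex set. Then K (dimension 1) consists of the simplices:

  0-simplices (3): [1], [2], [3]
  1-simplices (3): [1,2], [1,3], [2,3]

giving chain groups C_0 ≅ Z^3, C_1 ≅ Z^3.

∂_1: C_1 → C_0 is given by ∂[p,q] = [q] − [p].
As a 3×3 matrix over Z this has rank 2, with invariant factors (1,1).

Computing H_k = (kernel of ∂_k) / (image of ∂_{k+1}):

  H_0: rank C_0 − rank ∂_1 = 3 − 2 = 1, and the invariant factors of ∂_1 are all 1, so H_0 = Z.
  H_1: rank ker ∂_1 − rank ∂_2 = (3 − 2) − 0 = 1, and there is no ∂_2, so H_1 = Z.

Hence the Betti numbers are b_0 = 1, b_1 = 1.

b_0 = 1, b_1 = 1.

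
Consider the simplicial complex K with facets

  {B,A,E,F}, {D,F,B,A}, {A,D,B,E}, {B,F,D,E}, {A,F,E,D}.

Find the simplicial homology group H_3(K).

H_3 = Z.

Fix the vertex order A < B < D < E < F and write every simplex with vertices in increasing order. Then dim K = 3 and the simplices of K are:

  0-simplices (5): A, B, D, E, F
  1-simplices (10): AB, AD, AE, AF, BD, BE, BF, DE, DF, EF
  2-simplices (10): ABD, ABE, ABF, ADE, ADF, AEF, BDE, BDF, BEF, DEF
  3-simplices (5): ABDE, ABDF, ABEF, ADEF, BDEF

so the chain groups are C_0 ≅ Z^5, C_1 ≅ Z^10, C_2 ≅ Z^10, C_3 ≅ Z^5.

The boundary map ∂_1: C_1 → C_0 maps an edge to its endpoints' difference, ∂[p,q] = q − p. For instance
  ∂DE = E − D.
The resulting 5×10 matrix has rank 4, and its Smith normal form has invariant factors (1,1,1,1).

∂_2: C_2 → C_1 maps a triangle to the signed sum of its edges. For instance
  ∂AEF = EF − AF + AE,
  ∂DEF = EF − DF + DE.
This gives a 10×10 integer matrix of rank 6; reducing to Smith normal form yields diagonal entries (1,1,1,1,1,1).

The boundary map ∂_3: C_3 → C_2 sends each 3-simplex σ to the alternating sum Σ_i (−1)^i (σ with its i-th vertex removed). For instance
  ∂ABDE = BDE − ADE + ABE − ABD,
  ∂ABDF = BDF − ADF + ABF − ABD.
The 10×5 boundary matrix has rank 4 and Smith normal form diag(1,1,1,1).

Now H_k = ker ∂_k / im ∂_{k+1}, so:

  H_3: rank ker ∂_3 − rank ∂_4 = (5 − 4) − 0 = 1, and there is no ∂_4, so H_3 ≅ Z.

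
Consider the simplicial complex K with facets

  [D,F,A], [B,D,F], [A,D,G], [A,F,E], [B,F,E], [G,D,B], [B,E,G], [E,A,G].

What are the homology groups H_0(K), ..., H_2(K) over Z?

H_0 = Z,  H_1 = 0,  H_2 = Z.

Take the total order A < B < D < E < F < G on the vertex set. Then K (dimension 2) consists of the simplices:

  0-simplices (6): A, B, D, E, F, G
  1-simplices (12): AD, AE, AF, AG, BD, BE, BF, BG, DF, DG, EF, EG
  2-simplices (8): ADF, ADG, AEF, AEG, BDF, BDG, BEF, BEG

so the chain groups are C_0 ≅ Z^6, C_1 ≅ Z^12, C_2 ≅ Z^8.

∂_1: C_1 → C_0 sends each edge [p,q] (with p < q) to q − p. For instance
  ∂AF = F − A.
This gives a 6×12 integer matrix of rank 5; reducing to Smith normal form yields diagonal entries (1,1,1,1,1).

The boundary map ∂_2: C_2 → C_1 maps a triangle to the signed sum of its edges. For instance
  ∂AEF = EF − AF + AE,
  ∂BDF = DF − BF + BD.
As a 12×8 matrix over Z this has rank 7, with invariant factors (1,1,1,1,1,1,1).

Now H_k = ker ∂_k / im ∂_{k+1}, so:

  H_0: rank C_0 − rank ∂_1 = 6 − 5 = 1, and the invariant factors of ∂_1 are all 1, so H_0 = Z.
  H_1: rank ker ∂_1 − rank ∂_2 = (12 − 5) − 7 = 0, and the invariant factors of ∂_2 are all 1, so H_1 = 0.
  H_2: rank ker ∂_2 − rank ∂_3 = (8 − 7) − 0 = 1, and there is no ∂_3, so H_2 = Z.

As a check, the Euler characteristic is 6 − 12 + 8 = 2, which agrees with 1 − 0 + 1 = 2.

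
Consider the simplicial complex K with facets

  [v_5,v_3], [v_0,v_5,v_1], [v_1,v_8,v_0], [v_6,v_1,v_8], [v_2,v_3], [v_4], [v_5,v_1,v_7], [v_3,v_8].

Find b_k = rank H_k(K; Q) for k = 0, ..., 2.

Order the vertices as v_0 < v_1 < v_2 < v_3 < v_4 < v_5 < v_6 < v_7 < v_8. Listing each simplex with vertices in this order, K has dimension 2 with simplices:

  0-simplices (9): [v_0], [v_1], [v_2], [v_3], [v_4], [v_5], [v_6], [v_7], [v_8]
  1-simplices (12): [v_0,v_1], [v_0,v_5], [v_0,v_8], [v_1,v_5], [v_1,v_6], [v_1,v_7], [v_1,v_8], [v_2,v_3], [v_3,v_5], [v_3,v_8], [v_5,v_7], [v_6,v_8]
  2-simplices (4): [v_0,v_1,v_5], [v_0,v_1,v_8], [v_1,v_5,v_7], [v_1,v_6,v_8]

Hence C_0 ≅ Z^9, C_1 ≅ Z^12, C_2 ≅ Z^4.

∂_1: C_1 → C_0 is given by ∂[p,q] = [q] − [p].
As a 9×12 matrix over Z this has rank 7, with invariant factors (1,1,1,1,1,1,1).

The boundary map ∂_2: C_2 → C_1 sends each 2-simplex [p,q,r] to [q,r] − [p,r] + [p,q]. For instance
  ∂[v_0,v_1,v_8] = [v_1,v_8] − [v_0,v_8] + [v_0,v_1],
  ∂[v_1,v_6,v_8] = [v_6,v_8] − [v_1,v_8] + [v_1,v_6].
As a 12×4 matrix over Z this has rank 4, with invariant factors (1,1,1,1).

From H_k ≅ ker(∂_k) / im(∂_{k+1}) we obtain:

  H_0: rank C_0 − rank ∂_1 = 9 − 7 = 2, and the invariant factors of ∂_1 are all 1, so H_0 ≅ Z^2.
  H_1: rank ker ∂_1 − rank ∂_2 = (12 − 7) − 4 = 1, and the invariant factors of ∂_2 are all 1, so H_1 ≅ Z.
  H_2: rank ker ∂_2 − rank ∂_3 = (4 − 4) − 0 = 0, and there is no ∂_3, so H_2 ≅ 0.

Hence the Betti numbers are b_0 = 2, b_1 = 1, b_2 = 0.

b_0 = 2, b_1 = 1, b_2 = 0.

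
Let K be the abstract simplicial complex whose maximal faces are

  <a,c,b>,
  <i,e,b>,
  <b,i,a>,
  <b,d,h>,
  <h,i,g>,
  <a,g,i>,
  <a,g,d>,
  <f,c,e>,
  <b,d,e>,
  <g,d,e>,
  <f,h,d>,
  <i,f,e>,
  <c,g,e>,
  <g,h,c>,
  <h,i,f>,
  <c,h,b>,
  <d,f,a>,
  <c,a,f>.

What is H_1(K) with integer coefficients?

H_1 = Z^2.

Take the total order a < b < c < d < e < f < g < h < i on the vertex set. Then K (dimension 2) consists of the simplices:

  0-simplices (9): a, b, c, d, e, f, g, h, i
  1-simplices (27): ab, ac, ad, af, ag, ai, bc, bd, be, bh, bi, ce, cf, cg, ch, de, df, dg, dh, ef, eg, ei, fh, fi, gh, gi, hi
  2-simplices (18): abc, abi, acf, adf, adg, agi, bch, bde, bdh, bei, cef, ceg, cgh, deg, dfh, efi, fhi, ghi

so the chain groups are C_0 ≅ Z^9, C_1 ≅ Z^27, C_2 ≅ Z^18.

Boundary ∂_1: C_1 → C_0 is given by ∂[p,q] = [q] − [p]. For instance
  ∂dg = g − d.
The 9×27 boundary matrix has rank 8 and Smith normal form diag(1,1,1,1,1,1,1,1).

Boundary ∂_2: C_2 → C_1 maps a triangle to the signed sum of its edges. For instance
  ∂adf = df − af + ad,
  ∂cef = ef − cf + ce.
The 27×18 boundary matrix has rank 17 and Smith normal form diag(1,1,1,1,1,1,1,1,1,1,1,1,1,1,1,1,1).

Computing H_k = (kernel of ∂_k) / (image of ∂_{k+1}):

  H_1: rank ker ∂_1 − rank ∂_2 = (27 − 8) − 17 = 2, and the invariant factors of ∂_2 are all 1, so H_1 = Z^2.

(K is a triangulation of the torus T^2.)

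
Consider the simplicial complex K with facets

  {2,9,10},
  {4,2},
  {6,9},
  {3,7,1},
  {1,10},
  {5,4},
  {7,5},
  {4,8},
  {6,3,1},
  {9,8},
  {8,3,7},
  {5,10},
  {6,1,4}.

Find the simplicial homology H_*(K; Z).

Order the vertices as 1 < 2 < 3 < 4 < 5 < 6 < 7 < 8 < 9 < 10. Listing each simplex with vertices in this order, K has dimension 2 with simplices:

  0-simplices (10): [1], [2], [3], [4], [5], [6], [7], [8], [9], [10]
  1-simplices (20): [1,3], [1,4], [1,6], [1,7], [1,10], [2,4], [2,9], [2,10], [3,6], [3,7], [3,8], [4,5], [4,6], [4,8], [5,7], [5,10], [6,9], [7,8], [8,9], [9,10]
  2-simplices (5): [1,3,6], [1,3,7], [1,4,6], [2,9,10], [3,7,8]

Hence C_0 ≅ Z^10, C_1 ≅ Z^20, C_2 ≅ Z^5.

∂_1: C_1 → C_0 is given by ∂[p,q] = [q] − [p].
This gives a 10×20 integer matrix of rank 9; reducing to Smith normal form yields diagonal entries (1,1,1,1,1,1,1,1,1).

Boundary ∂_2: C_2 → C_1 sends each 2-simplex [p,q,r] to [q,r] − [p,r] + [p,q]. For instance
  ∂[2,9,10] = [9,10] − [2,10] + [2,9],
  ∂[1,4,6] = [4,6] − [1,6] + [1,4].
The resulting 20×5 matrix has rank 5, and its Smith normal form has invariant factors (1,1,1,1,1).

From H_k ≅ ker(∂_k) / im(∂_{k+1}) we obtain:

  H_0: rank C_0 − rank ∂_1 = 10 − 9 = 1, and the invariant factors of ∂_1 are all 1, so H_0 ≅ Z.
  H_1: rank ker ∂_1 − rank ∂_2 = (20 − 9) − 5 = 6, and the invariant factors of ∂_2 are all 1, so H_1 ≅ Z^6.
  H_2: rank ker ∂_2 − rank ∂_3 = (5 − 5) − 0 = 0, and there is no ∂_3, so H_2 ≅ 0.

As a check, the Euler characteristic is 10 − 20 + 5 = -5, which agrees with 1 − 6 + 0 = -5.

H_0 ≅ Z,  H_1 ≅ Z^6,  H_2 = 0.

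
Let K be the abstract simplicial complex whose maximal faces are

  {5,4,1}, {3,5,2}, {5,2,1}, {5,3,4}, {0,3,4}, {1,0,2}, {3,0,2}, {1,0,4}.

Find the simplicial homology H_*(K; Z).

We work with the vertex ordering 0 < 1 < 2 < 3 < 4 < 5. The simplices of K, each written with vertices in increasing order, are:

  0-simplices (6): [0], [1], [2], [3], [4], [5]
  1-simplices (12): [0,1], [0,2], [0,3], [0,4], [1,2], [1,4], [1,5], [2,3], [2,5], [3,4], [3,5], [4,5]
  2-simplices (8): [0,1,2], [0,1,4], [0,2,3], [0,3,4], [1,2,5], [1,4,5], [2,3,5], [3,4,5]

Hence C_0 ≅ Z^6, C_1 ≅ Z^12, C_2 ≅ Z^8.

Boundary ∂_1: C_1 → C_0 maps an edge to its endpoints' difference, ∂[p,q] = q − p.
As a 6×12 matrix over Z this has rank 5, with invariant factors (1,1,1,1,1).

Boundary ∂_2: C_2 → C_1 maps a triangle to the signed sum of its edges. For instance
  ∂[3,4,5] = [4,5] − [3,5] + [3,4],
  ∂[0,1,4] = [1,4] − [0,4] + [0,1].
This gives a 12×8 integer matrix of rank 7; reducing to Smith normal form yields diagonal entries (1,1,1,1,1,1,1).

From H_k ≅ ker(∂_k) / im(∂_{k+1}) we obtain:

  H_0: rank C_0 − rank ∂_1 = 6 − 5 = 1, and the invariant factors of ∂_1 are all 1, so H_0 ≅ Z.
  H_1: rank ker ∂_1 − rank ∂_2 = (12 − 5) − 7 = 0, and the invariant factors of ∂_2 are all 1, so H_1 ≅ 0.
  H_2: rank ker ∂_2 − rank ∂_3 = (8 − 7) − 0 = 1, and there is no ∂_3, so H_2 ≅ Z.

As a check, the Euler characteristic is 6 − 12 + 8 = 2, which agrees with 1 − 0 + 1 = 2.

H_0 ≅ Z,  H_1 = 0,  H_2 ≅ Z.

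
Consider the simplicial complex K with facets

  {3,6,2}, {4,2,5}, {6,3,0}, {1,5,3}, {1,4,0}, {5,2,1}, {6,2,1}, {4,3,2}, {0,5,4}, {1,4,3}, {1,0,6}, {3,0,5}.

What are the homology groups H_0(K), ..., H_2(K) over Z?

H_0 ≅ Z,  H_1 ≅ Z/2,  H_2 = 0.

Take the total order 0 < 1 < 2 < 3 < 4 < 5 < 6 on the vertex set. Then K (dimension 2) consists of the simplices:

  0-simplices (7): [0], [1], [2], [3], [4], [5], [6]
  1-simplices (18): [0,1], [0,3], [0,4], [0,5], [0,6], [1,2], [1,3], [1,4], [1,5], [1,6], [2,3], [2,4], [2,5], [2,6], [3,4], [3,5], [3,6], [4,5]
  2-simplices (12): [0,1,4], [0,1,6], [0,3,5], [0,3,6], [0,4,5], [1,2,5], [1,2,6], [1,3,4], [1,3,5], [2,3,4], [2,3,6], [2,4,5]

Hence C_0 ≅ Z^7, C_1 ≅ Z^18, C_2 ≅ Z^12.

Boundary ∂_1: C_1 → C_0 is given by ∂[p,q] = [q] − [p].
As a 7×18 matrix over Z this has rank 6, with invariant factors (1,1,1,1,1,1).

∂_2: C_2 → C_1 sends each 2-simplex [p,q,r] to [q,r] − [p,r] + [p,q]. For instance
  ∂[1,2,6] = [2,6] − [1,6] + [1,2],
  ∂[1,3,4] = [3,4] − [1,4] + [1,3].
As a 18×12 matrix over Z this has rank 12, with invariant factors (1,1,1,1,1,1,1,1,1,1,1,2).

Reading off H_k = ker ∂_k / im ∂_{k+1}:

  H_0: rank C_0 − rank ∂_1 = 7 − 6 = 1, and the invariant factors of ∂_1 are all 1, so H_0 ≅ Z.
  H_1: rank ker ∂_1 − rank ∂_2 = (18 − 6) − 12 = 0, and ∂_2 has invariant factor 2 > 1, so H_1 ≅ Z/2.
  H_2: rank ker ∂_2 − rank ∂_3 = (12 − 12) − 0 = 0, and there is no ∂_3, so H_2 ≅ 0.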